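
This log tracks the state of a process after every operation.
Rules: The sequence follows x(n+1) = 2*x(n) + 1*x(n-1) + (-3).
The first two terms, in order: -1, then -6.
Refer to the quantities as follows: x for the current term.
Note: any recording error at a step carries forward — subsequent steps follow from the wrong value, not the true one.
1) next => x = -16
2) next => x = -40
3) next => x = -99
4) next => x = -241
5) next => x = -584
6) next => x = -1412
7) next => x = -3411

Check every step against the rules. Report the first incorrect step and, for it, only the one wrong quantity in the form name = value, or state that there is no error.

step 2, x = -41

Recomputing the run from the initial state:
step 1: x = -16
step 2: x = -41
step 3: x = -101
step 4: x = -246
step 5: x = -596
step 6: x = -1441
step 7: x = -3481
The first disagreement with the log is at step 2, where the value should be x = -41.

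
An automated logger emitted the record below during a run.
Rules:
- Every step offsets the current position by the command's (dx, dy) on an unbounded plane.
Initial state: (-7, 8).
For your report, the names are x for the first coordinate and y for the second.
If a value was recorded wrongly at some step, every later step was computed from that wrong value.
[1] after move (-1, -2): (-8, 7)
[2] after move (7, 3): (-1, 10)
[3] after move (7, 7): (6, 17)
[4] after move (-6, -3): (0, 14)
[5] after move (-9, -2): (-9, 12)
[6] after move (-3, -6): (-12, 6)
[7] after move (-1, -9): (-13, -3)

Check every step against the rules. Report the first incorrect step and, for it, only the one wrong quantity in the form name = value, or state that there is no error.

step 1, y = 6

step 1: x = -7 + (-1) = -8, y = 8 + (-2) = 6 -> first mismatch against the record
First incorrect step: 1; the correct value is y = 6.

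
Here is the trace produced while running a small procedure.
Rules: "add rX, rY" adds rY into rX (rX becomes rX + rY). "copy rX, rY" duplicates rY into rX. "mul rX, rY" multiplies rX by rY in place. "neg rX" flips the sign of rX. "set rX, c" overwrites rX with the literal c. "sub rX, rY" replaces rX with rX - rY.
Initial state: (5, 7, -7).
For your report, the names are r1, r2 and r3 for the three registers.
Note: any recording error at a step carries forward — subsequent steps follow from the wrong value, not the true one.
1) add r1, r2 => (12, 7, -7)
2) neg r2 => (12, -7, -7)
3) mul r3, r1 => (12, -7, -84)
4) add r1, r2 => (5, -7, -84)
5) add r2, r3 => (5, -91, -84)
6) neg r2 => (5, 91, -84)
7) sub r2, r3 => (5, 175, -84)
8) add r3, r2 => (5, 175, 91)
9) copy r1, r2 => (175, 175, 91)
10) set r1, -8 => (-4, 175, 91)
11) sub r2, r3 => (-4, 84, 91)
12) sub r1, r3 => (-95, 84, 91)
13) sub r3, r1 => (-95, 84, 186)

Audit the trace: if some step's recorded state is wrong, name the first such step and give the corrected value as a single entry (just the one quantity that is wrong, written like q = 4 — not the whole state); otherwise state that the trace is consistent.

1. r1 = 5 + 7 = 12 (checks out)
2. r2 = -(7) = -7 (agrees with the trace)
3. r3 = -7 * 12 = -84 (same as recorded)
4. r1 = 12 + -7 = 5 (no discrepancy)
5. r2 = -7 + -84 = -91 (confirmed correct)
6. r2 = -(-91) = 91 (same as recorded)
7. r2 = 91 - -84 = 175 (same as recorded)
8. r3 = -84 + 175 = 91 (exactly as logged)
9. r1 = 175 (matches)
10. r1 = -8 (the entry is off here)
Step 10 is the first one off; corrected, r1 = -8.

step 10, r1 = -8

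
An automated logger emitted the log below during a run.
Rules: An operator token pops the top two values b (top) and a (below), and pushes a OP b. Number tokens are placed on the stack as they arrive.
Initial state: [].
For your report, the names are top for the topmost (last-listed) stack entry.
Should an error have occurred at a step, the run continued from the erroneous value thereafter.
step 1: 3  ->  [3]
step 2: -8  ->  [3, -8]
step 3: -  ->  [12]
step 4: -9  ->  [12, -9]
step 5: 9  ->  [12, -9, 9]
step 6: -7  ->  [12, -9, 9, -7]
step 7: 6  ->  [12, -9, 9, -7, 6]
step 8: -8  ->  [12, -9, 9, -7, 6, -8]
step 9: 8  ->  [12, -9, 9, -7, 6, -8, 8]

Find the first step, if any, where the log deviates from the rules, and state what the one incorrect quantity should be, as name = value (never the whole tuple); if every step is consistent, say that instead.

step 3, top = 11

Recomputing the run from the initial state:
step 1: [3]
step 2: [3, -8]
step 3: [11]
step 4: [11, -9]
step 5: [11, -9, 9]
step 6: [11, -9, 9, -7]
step 7: [11, -9, 9, -7, 6]
step 8: [11, -9, 9, -7, 6, -8]
step 9: [11, -9, 9, -7, 6, -8, 8]
The first disagreement with the log is at step 3, where the value should be top = 11.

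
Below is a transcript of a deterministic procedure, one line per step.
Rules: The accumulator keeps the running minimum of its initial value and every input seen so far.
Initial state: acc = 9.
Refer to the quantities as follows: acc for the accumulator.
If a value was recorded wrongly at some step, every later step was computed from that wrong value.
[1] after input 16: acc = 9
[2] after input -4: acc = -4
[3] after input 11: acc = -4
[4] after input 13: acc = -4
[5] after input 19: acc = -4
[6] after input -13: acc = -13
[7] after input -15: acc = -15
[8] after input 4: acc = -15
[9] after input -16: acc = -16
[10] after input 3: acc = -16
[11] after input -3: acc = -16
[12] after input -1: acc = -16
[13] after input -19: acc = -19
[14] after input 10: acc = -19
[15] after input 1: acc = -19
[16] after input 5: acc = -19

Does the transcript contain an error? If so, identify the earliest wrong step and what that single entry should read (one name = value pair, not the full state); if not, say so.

no error

step 1: acc = min(9, 16) = 9 -> checks out
step 2: acc = min(9, -4) = -4 -> confirmed correct
step 3: acc = min(-4, 11) = -4 -> verified
step 4: acc = min(-4, 13) = -4 -> checks out
step 5: acc = min(-4, 19) = -4 -> matches
step 6: acc = min(-4, -13) = -13 -> verified
step 7: acc = min(-13, -15) = -15 -> exactly as logged
step 8: acc = min(-15, 4) = -15 -> exactly as logged
step 9: acc = min(-15, -16) = -16 -> matches
step 10: acc = min(-16, 3) = -16 -> in agreement
step 11: acc = min(-16, -3) = -16 -> in agreement
step 12: acc = min(-16, -1) = -16 -> checks out
step 13: acc = min(-16, -19) = -19 -> confirmed correct
step 14: acc = min(-19, 10) = -19 -> same as recorded
step 15: acc = min(-19, 1) = -19 -> matches
step 16: acc = min(-19, 5) = -19 -> same as recorded
The recomputation confirms every line.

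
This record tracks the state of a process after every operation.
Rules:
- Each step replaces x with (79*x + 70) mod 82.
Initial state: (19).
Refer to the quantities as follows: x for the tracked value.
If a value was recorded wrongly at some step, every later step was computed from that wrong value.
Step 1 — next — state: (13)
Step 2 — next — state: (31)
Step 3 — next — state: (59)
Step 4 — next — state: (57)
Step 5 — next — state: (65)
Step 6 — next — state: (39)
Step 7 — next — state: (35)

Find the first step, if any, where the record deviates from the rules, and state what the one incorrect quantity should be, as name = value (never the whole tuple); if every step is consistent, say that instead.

Step 1: x = (79*19 + 70) mod 82 = 13 — exactly as logged.
Step 2: x = (79*13 + 70) mod 82 = 31 — checks out.
Step 3: x = (79*31 + 70) mod 82 = 59 — checks out.
Step 4: x = (79*59 + 70) mod 82 = 57 — consistent with the record.
Step 5: x = (79*57 + 70) mod 82 = 63 — the entry is off here.
Conclusion: step 5 carries the first error; the entry should be x = 63.

step 5, x = 63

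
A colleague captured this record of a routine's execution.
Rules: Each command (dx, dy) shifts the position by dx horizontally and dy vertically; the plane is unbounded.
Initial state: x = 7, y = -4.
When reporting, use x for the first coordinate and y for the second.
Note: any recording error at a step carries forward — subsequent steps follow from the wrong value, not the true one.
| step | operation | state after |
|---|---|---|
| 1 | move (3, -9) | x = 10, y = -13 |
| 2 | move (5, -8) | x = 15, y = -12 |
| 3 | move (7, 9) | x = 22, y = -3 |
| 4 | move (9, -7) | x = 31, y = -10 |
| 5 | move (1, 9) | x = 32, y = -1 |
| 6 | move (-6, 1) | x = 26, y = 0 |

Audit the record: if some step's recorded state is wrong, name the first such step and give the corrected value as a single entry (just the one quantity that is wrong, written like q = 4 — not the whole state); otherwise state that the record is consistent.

step 2, y = -21

step 1: x = 7 + (3) = 10, y = -4 + (-9) = -13 -> agrees with the record
step 2: x = 10 + (5) = 15, y = -13 + (-8) = -21 -> the record has a different value
First deviation found at step 2; the corrected entry is y = -21.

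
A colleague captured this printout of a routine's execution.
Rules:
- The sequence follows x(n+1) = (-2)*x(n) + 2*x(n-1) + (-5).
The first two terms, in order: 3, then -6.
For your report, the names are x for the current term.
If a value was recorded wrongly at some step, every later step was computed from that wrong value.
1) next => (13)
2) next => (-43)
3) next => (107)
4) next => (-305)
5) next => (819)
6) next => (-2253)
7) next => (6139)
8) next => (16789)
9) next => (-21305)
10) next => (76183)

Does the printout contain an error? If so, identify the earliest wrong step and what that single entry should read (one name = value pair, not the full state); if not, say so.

step 8, x = -16789

Recomputing the run from the initial state:
step 1: x = 13
step 2: x = -43
step 3: x = 107
step 4: x = -305
step 5: x = 819
step 6: x = -2253
step 7: x = 6139
step 8: x = -16789
step 9: x = 45851
step 10: x = -125285
The first disagreement with the printout is at step 8, where the value should be x = -16789.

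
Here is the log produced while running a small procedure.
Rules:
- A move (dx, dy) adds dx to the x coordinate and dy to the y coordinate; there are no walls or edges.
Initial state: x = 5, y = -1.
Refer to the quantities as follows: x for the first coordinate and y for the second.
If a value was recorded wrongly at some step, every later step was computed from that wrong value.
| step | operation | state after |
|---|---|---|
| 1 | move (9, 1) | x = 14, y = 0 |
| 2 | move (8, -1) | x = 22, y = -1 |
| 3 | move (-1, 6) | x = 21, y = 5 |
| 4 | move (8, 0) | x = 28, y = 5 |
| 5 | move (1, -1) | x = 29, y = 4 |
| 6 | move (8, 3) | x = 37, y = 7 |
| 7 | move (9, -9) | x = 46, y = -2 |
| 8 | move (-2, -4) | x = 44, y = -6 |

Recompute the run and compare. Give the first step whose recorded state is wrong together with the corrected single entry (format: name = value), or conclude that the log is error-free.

Recomputing the run from the initial state:
step 1: x = 14, y = 0
step 2: x = 22, y = -1
step 3: x = 21, y = 5
step 4: x = 29, y = 5
step 5: x = 30, y = 4
step 6: x = 38, y = 7
step 7: x = 47, y = -2
step 8: x = 45, y = -6
The first disagreement with the log is at step 4, where the value should be x = 29.

step 4, x = 29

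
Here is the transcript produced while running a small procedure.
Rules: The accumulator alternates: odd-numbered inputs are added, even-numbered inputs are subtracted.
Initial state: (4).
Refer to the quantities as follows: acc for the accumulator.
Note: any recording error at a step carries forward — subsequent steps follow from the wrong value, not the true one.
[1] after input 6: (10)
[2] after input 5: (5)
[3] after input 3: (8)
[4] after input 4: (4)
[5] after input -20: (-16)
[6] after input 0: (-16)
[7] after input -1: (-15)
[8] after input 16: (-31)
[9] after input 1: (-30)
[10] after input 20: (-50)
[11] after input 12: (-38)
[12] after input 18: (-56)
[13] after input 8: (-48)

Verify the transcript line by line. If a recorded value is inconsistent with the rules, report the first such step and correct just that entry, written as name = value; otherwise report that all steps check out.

step 7, acc = -17

Step 1: acc = 4 + 6 = 10 — checks out.
Step 2: acc = 10 - 5 = 5 — same as recorded.
Step 3: acc = 5 + 3 = 8 — agrees with the transcript.
Step 4: acc = 8 - 4 = 4 — confirmed correct.
Step 5: acc = 4 + -20 = -16 — matches.
Step 6: acc = -16 - 0 = -16 — confirmed correct.
Step 7: acc = -16 + -1 = -17 — the entry is off here.
First deviation found at step 7; the corrected entry is acc = -17.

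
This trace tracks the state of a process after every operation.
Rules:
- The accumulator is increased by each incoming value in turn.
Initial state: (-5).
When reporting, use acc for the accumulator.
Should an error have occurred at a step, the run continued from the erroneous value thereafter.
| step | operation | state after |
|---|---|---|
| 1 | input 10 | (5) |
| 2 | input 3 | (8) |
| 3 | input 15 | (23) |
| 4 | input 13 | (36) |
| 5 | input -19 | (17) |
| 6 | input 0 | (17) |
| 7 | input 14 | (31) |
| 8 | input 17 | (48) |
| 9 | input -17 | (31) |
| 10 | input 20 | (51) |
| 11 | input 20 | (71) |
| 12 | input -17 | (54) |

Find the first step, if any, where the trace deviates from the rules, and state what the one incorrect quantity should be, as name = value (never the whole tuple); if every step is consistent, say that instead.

no error

Recomputing the run from the initial state:
step 1: acc = 5
step 2: acc = 8
step 3: acc = 23
step 4: acc = 36
step 5: acc = 17
step 6: acc = 17
step 7: acc = 31
step 8: acc = 48
step 9: acc = 31
step 10: acc = 51
step 11: acc = 71
step 12: acc = 54
This matches the trace at every step.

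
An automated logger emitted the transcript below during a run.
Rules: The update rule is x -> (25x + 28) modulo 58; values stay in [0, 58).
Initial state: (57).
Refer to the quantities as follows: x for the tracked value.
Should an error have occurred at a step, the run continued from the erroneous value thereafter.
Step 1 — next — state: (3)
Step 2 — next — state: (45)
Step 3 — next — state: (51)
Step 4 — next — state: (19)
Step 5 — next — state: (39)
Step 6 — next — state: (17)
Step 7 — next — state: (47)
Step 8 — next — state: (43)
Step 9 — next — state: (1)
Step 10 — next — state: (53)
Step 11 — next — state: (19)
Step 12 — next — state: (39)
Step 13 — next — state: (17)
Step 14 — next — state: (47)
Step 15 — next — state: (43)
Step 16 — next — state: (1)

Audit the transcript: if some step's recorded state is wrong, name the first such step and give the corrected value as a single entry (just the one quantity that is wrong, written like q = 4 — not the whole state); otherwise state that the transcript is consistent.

step 4, x = 27

step 1: x = (25*57 + 28) mod 58 = 3 -> agrees with the transcript
step 2: x = (25*3 + 28) mod 58 = 45 -> consistent with the transcript
step 3: x = (25*45 + 28) mod 58 = 51 -> exactly as logged
step 4: x = (25*51 + 28) mod 58 = 27 -> not what was recorded
Conclusion: step 4 carries the first error; the entry should be x = 27.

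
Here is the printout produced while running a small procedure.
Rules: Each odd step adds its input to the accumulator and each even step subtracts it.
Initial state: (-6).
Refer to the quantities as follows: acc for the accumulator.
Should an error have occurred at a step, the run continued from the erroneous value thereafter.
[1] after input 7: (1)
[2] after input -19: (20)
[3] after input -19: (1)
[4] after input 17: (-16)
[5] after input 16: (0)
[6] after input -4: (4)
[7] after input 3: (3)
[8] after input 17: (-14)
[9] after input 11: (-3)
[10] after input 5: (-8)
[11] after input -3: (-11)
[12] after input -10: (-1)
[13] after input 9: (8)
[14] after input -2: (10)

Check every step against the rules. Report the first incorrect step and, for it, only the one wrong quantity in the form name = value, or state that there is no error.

step 7, acc = 7

1. acc = -6 + 7 = 1 (in agreement)
2. acc = 1 - -19 = 20 (agrees with the printout)
3. acc = 20 + -19 = 1 (consistent with the printout)
4. acc = 1 - 17 = -16 (exactly as logged)
5. acc = -16 + 16 = 0 (verified)
6. acc = 0 - -4 = 4 (verified)
7. acc = 4 + 3 = 7 (this is not what the printout shows)
That makes step 7 the first incorrect line — acc = 7 is what it should show.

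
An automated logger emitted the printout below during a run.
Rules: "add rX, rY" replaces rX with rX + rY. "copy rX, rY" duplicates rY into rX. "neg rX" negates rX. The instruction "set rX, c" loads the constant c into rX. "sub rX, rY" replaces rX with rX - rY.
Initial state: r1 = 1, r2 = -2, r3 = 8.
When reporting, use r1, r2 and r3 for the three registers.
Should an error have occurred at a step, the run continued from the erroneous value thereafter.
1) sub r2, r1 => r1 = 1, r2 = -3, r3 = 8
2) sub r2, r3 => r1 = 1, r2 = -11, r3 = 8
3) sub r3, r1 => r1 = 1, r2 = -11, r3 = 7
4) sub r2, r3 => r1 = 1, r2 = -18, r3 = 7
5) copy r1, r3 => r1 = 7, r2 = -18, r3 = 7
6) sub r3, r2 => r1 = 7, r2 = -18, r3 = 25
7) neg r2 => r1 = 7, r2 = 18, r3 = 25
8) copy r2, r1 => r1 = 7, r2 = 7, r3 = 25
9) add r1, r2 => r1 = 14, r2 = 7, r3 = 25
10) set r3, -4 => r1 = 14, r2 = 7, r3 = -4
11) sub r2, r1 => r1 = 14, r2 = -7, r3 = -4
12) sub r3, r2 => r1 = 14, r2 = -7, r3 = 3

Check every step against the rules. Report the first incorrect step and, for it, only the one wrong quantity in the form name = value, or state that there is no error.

Recomputing the run from the initial state:
step 1: r1 = 1, r2 = -3, r3 = 8
step 2: r1 = 1, r2 = -11, r3 = 8
step 3: r1 = 1, r2 = -11, r3 = 7
step 4: r1 = 1, r2 = -18, r3 = 7
step 5: r1 = 7, r2 = -18, r3 = 7
step 6: r1 = 7, r2 = -18, r3 = 25
step 7: r1 = 7, r2 = 18, r3 = 25
step 8: r1 = 7, r2 = 7, r3 = 25
step 9: r1 = 14, r2 = 7, r3 = 25
step 10: r1 = 14, r2 = 7, r3 = -4
step 11: r1 = 14, r2 = -7, r3 = -4
step 12: r1 = 14, r2 = -7, r3 = 3
This matches the printout at every step.

no error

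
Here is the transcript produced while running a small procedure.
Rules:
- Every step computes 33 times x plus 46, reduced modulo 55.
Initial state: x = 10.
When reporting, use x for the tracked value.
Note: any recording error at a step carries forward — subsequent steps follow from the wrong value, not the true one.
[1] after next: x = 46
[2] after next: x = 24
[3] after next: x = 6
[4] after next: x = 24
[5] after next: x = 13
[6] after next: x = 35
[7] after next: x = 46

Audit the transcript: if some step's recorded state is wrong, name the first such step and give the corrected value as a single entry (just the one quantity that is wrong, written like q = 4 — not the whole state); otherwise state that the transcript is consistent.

step 3, x = 13

step 1: x = (33*10 + 46) mod 55 = 46 -> verified
step 2: x = (33*46 + 46) mod 55 = 24 -> verified
step 3: x = (33*24 + 46) mod 55 = 13 -> the recorded entry deviates here
Step 3 is the first one off; corrected, x = 13.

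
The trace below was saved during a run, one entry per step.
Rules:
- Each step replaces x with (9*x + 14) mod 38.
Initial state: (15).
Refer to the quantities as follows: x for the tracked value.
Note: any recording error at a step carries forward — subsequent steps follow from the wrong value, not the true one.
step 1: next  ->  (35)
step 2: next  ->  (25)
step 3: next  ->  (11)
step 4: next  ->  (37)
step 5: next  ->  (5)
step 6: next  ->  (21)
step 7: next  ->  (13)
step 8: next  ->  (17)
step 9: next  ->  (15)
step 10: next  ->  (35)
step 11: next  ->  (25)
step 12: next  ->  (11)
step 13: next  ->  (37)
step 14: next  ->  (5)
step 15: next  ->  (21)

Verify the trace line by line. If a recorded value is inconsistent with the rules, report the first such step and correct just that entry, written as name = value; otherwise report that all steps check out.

step 1: x = (9*15 + 14) mod 38 = 35 -> exactly as logged
step 2: x = (9*35 + 14) mod 38 = 25 -> no discrepancy
step 3: x = (9*25 + 14) mod 38 = 11 -> agrees with the trace
step 4: x = (9*11 + 14) mod 38 = 37 -> exactly as logged
step 5: x = (9*37 + 14) mod 38 = 5 -> in agreement
step 6: x = (9*5 + 14) mod 38 = 21 -> checks out
step 7: x = (9*21 + 14) mod 38 = 13 -> verified
step 8: x = (9*13 + 14) mod 38 = 17 -> consistent with the trace
step 9: x = (9*17 + 14) mod 38 = 15 -> consistent with the trace
step 10: x = (9*15 + 14) mod 38 = 35 -> no discrepancy
step 11: x = (9*35 + 14) mod 38 = 25 -> no discrepancy
step 12: x = (9*25 + 14) mod 38 = 11 -> no discrepancy
step 13: x = (9*11 + 14) mod 38 = 37 -> exactly as logged
step 14: x = (9*37 + 14) mod 38 = 5 -> in agreement
step 15: x = (9*5 + 14) mod 38 = 21 -> checks out
Every step is consistent.

no error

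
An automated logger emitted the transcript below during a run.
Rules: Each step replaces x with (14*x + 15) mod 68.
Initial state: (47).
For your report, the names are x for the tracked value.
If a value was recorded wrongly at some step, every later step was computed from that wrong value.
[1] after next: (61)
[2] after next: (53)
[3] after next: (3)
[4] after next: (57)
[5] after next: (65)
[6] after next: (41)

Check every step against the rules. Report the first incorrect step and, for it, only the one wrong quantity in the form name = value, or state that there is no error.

step 3, x = 9

Recomputing the run from the initial state:
step 1: x = 61
step 2: x = 53
step 3: x = 9
step 4: x = 5
step 5: x = 17
step 6: x = 49
The first disagreement with the transcript is at step 3, where the value should be x = 9.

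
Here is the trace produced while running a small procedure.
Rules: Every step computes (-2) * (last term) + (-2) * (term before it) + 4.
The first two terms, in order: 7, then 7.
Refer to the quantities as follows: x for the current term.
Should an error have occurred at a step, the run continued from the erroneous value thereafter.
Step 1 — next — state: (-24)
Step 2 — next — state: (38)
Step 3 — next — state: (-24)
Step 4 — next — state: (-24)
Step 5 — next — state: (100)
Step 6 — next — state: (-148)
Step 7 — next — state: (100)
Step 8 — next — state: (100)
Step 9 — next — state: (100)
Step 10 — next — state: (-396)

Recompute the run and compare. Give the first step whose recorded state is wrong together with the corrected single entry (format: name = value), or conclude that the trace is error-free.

Recomputing the run from the initial state:
step 1: x = -24
step 2: x = 38
step 3: x = -24
step 4: x = -24
step 5: x = 100
step 6: x = -148
step 7: x = 100
step 8: x = 100
step 9: x = -396
step 10: x = 596
The first disagreement with the trace is at step 9, where the value should be x = -396.

step 9, x = -396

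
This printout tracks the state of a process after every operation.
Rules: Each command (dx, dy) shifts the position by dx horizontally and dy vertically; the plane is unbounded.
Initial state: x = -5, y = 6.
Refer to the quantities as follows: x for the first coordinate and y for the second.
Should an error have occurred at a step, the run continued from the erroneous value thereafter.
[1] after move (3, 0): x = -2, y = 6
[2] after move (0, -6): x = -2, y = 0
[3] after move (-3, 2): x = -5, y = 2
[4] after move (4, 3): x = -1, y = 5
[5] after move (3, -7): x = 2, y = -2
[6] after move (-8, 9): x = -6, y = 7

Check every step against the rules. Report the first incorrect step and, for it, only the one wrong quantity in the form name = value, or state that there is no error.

no error

Step 1: x = -5 + (3) = -2, y = 6 + (0) = 6 — no discrepancy.
Step 2: x = -2 + (0) = -2, y = 6 + (-6) = 0 — exactly as logged.
Step 3: x = -2 + (-3) = -5, y = 0 + (2) = 2 — exactly as logged.
Step 4: x = -5 + (4) = -1, y = 2 + (3) = 5 — same as recorded.
Step 5: x = -1 + (3) = 2, y = 5 + (-7) = -2 — same as recorded.
Step 6: x = 2 + (-8) = -6, y = -2 + (9) = 7 — consistent with the printout.
Nothing is out of place; the run is error-free.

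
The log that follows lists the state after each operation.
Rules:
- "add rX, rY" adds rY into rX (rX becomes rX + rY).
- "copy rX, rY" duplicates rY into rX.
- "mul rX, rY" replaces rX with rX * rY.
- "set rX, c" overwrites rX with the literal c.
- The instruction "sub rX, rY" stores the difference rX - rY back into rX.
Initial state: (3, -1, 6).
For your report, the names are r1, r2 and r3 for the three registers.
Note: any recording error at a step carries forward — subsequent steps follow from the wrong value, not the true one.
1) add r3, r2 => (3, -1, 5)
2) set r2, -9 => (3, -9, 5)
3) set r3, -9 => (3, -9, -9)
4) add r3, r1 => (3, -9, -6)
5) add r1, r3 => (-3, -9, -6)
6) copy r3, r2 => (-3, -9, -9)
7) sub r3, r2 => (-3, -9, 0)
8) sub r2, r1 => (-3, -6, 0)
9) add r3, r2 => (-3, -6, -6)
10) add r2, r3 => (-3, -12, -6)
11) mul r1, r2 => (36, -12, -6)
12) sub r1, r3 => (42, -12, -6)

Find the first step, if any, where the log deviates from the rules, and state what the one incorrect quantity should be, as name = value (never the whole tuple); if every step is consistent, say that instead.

Recomputing the run from the initial state:
step 1: r1 = 3, r2 = -1, r3 = 5
step 2: r1 = 3, r2 = -9, r3 = 5
step 3: r1 = 3, r2 = -9, r3 = -9
step 4: r1 = 3, r2 = -9, r3 = -6
step 5: r1 = -3, r2 = -9, r3 = -6
step 6: r1 = -3, r2 = -9, r3 = -9
step 7: r1 = -3, r2 = -9, r3 = 0
step 8: r1 = -3, r2 = -6, r3 = 0
step 9: r1 = -3, r2 = -6, r3 = -6
step 10: r1 = -3, r2 = -12, r3 = -6
step 11: r1 = 36, r2 = -12, r3 = -6
step 12: r1 = 42, r2 = -12, r3 = -6
This matches the log at every step.

no error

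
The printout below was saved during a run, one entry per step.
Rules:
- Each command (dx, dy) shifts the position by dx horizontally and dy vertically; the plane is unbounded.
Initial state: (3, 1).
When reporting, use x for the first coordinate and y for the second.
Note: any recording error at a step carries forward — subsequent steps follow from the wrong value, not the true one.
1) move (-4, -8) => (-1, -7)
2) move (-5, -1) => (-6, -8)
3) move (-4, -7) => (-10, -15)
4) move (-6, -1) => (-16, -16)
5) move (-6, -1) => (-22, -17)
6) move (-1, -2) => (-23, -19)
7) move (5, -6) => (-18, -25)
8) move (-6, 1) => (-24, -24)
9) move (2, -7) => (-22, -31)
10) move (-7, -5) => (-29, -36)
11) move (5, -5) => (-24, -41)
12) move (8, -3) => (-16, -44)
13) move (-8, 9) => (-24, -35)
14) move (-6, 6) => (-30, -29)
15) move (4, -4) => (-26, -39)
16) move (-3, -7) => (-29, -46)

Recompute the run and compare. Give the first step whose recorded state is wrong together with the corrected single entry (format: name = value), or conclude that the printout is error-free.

step 15, y = -33

step 1: x = 3 + (-4) = -1, y = 1 + (-8) = -7 -> exactly as logged
step 2: x = -1 + (-5) = -6, y = -7 + (-1) = -8 -> matches
step 3: x = -6 + (-4) = -10, y = -8 + (-7) = -15 -> same as recorded
step 4: x = -10 + (-6) = -16, y = -15 + (-1) = -16 -> exactly as logged
step 5: x = -16 + (-6) = -22, y = -16 + (-1) = -17 -> checks out
step 6: x = -22 + (-1) = -23, y = -17 + (-2) = -19 -> consistent with the printout
step 7: x = -23 + (5) = -18, y = -19 + (-6) = -25 -> same as recorded
step 8: x = -18 + (-6) = -24, y = -25 + (1) = -24 -> agrees with the printout
step 9: x = -24 + (2) = -22, y = -24 + (-7) = -31 -> same as recorded
step 10: x = -22 + (-7) = -29, y = -31 + (-5) = -36 -> no discrepancy
step 11: x = -29 + (5) = -24, y = -36 + (-5) = -41 -> matches
step 12: x = -24 + (8) = -16, y = -41 + (-3) = -44 -> verified
step 13: x = -16 + (-8) = -24, y = -44 + (9) = -35 -> same as recorded
step 14: x = -24 + (-6) = -30, y = -35 + (6) = -29 -> agrees with the printout
step 15: x = -30 + (4) = -26, y = -29 + (-4) = -33 -> this is not what the printout shows
So the first discrepancy is step 15, where the right value is y = -33.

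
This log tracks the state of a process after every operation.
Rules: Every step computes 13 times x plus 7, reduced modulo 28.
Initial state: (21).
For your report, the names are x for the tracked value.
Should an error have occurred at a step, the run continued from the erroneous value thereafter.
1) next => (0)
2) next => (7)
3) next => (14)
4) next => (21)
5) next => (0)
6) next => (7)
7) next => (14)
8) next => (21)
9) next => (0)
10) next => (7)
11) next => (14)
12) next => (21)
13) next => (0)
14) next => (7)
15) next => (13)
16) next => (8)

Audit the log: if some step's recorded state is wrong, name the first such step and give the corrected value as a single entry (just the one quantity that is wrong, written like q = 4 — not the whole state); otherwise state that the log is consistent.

step 15, x = 14

Recomputing the run from the initial state:
step 1: x = 0
step 2: x = 7
step 3: x = 14
step 4: x = 21
step 5: x = 0
step 6: x = 7
step 7: x = 14
step 8: x = 21
step 9: x = 0
step 10: x = 7
step 11: x = 14
step 12: x = 21
step 13: x = 0
step 14: x = 7
step 15: x = 14
step 16: x = 21
The first disagreement with the log is at step 15, where the value should be x = 14.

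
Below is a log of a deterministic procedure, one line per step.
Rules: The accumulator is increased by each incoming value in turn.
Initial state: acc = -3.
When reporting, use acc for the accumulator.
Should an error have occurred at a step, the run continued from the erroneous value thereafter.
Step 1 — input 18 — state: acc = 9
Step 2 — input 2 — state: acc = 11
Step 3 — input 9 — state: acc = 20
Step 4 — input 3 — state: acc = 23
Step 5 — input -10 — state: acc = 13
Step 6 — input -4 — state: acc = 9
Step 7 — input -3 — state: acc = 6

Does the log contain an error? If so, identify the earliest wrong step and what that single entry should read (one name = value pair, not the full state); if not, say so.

step 1, acc = 15

Recomputing the run from the initial state:
step 1: acc = 15
step 2: acc = 17
step 3: acc = 26
step 4: acc = 29
step 5: acc = 19
step 6: acc = 15
step 7: acc = 12
The first disagreement with the log is at step 1, where the value should be acc = 15.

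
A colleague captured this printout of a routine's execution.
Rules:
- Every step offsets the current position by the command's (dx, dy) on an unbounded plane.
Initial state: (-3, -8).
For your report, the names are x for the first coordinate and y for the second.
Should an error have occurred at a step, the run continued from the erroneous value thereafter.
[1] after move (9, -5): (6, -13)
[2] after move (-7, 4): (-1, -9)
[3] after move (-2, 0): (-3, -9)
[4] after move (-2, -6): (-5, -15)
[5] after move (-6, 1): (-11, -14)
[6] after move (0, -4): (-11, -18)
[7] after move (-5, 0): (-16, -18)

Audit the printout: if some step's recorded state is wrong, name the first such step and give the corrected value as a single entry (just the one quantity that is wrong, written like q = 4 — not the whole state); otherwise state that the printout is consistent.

Step 1: x = -3 + (9) = 6, y = -8 + (-5) = -13 — exactly as logged.
Step 2: x = 6 + (-7) = -1, y = -13 + (4) = -9 — checks out.
Step 3: x = -1 + (-2) = -3, y = -9 + (0) = -9 — checks out.
Step 4: x = -3 + (-2) = -5, y = -9 + (-6) = -15 — in agreement.
Step 5: x = -5 + (-6) = -11, y = -15 + (1) = -14 — checks out.
Step 6: x = -11 + (0) = -11, y = -14 + (-4) = -18 — exactly as logged.
Step 7: x = -11 + (-5) = -16, y = -18 + (0) = -18 — agrees with the printout.
All steps check out; nothing to correct.

no error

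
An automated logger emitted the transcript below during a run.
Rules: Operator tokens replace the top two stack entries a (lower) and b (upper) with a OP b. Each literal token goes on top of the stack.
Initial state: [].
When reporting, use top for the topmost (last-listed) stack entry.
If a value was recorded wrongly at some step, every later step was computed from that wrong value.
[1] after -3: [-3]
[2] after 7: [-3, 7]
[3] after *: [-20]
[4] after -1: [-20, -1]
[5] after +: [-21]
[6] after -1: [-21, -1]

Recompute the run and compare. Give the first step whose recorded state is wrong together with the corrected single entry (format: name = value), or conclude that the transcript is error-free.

1. push -3: top = -3 (exactly as logged)
2. push 7: top = 7 (checks out)
3. -3 * 7 = -21 (the recorded entry deviates here)
The earliest wrong entry is at step 3: it should read top = -21.

step 3, top = -21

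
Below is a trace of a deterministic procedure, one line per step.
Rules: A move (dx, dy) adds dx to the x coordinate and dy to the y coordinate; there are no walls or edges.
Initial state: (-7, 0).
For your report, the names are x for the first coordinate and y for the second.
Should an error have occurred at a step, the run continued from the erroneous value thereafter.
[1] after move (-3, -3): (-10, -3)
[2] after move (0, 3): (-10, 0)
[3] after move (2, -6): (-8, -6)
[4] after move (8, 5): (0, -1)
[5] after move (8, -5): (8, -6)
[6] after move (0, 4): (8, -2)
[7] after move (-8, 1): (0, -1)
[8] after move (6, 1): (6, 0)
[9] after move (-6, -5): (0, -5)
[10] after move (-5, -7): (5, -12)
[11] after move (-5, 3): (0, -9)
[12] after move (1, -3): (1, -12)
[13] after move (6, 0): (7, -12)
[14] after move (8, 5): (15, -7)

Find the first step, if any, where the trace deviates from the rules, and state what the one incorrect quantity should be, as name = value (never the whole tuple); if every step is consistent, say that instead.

step 10, x = -5

Recomputing the run from the initial state:
step 1: x = -10, y = -3
step 2: x = -10, y = 0
step 3: x = -8, y = -6
step 4: x = 0, y = -1
step 5: x = 8, y = -6
step 6: x = 8, y = -2
step 7: x = 0, y = -1
step 8: x = 6, y = 0
step 9: x = 0, y = -5
step 10: x = -5, y = -12
step 11: x = -10, y = -9
step 12: x = -9, y = -12
step 13: x = -3, y = -12
step 14: x = 5, y = -7
The first disagreement with the trace is at step 10, where the value should be x = -5.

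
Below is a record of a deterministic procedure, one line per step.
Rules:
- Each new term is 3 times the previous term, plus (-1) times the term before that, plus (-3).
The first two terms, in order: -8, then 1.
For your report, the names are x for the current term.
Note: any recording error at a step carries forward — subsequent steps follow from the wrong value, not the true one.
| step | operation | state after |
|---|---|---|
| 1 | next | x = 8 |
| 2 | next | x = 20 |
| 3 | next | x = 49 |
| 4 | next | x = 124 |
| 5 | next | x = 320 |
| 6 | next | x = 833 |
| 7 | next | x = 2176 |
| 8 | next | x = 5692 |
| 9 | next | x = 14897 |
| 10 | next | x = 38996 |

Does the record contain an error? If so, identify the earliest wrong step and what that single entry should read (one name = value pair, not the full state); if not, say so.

Recomputing the run from the initial state:
step 1: x = 8
step 2: x = 20
step 3: x = 49
step 4: x = 124
step 5: x = 320
step 6: x = 833
step 7: x = 2176
step 8: x = 5692
step 9: x = 14897
step 10: x = 38996
This matches the record at every step.

no error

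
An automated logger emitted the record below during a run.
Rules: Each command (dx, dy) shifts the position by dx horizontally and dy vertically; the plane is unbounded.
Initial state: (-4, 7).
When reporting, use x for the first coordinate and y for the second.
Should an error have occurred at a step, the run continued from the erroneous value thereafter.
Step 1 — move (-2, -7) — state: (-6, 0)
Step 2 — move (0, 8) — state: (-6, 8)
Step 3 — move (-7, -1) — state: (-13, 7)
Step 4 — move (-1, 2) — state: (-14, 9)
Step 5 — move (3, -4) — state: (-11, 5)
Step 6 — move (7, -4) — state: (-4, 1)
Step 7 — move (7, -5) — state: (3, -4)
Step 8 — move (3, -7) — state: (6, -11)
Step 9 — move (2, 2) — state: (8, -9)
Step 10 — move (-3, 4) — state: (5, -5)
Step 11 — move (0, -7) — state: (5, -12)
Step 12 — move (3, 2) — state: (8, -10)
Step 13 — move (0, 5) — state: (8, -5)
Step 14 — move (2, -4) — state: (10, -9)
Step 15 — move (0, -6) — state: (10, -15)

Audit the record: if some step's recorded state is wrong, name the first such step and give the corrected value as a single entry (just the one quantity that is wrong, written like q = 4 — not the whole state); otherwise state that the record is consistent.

Recomputing the run from the initial state:
step 1: x = -6, y = 0
step 2: x = -6, y = 8
step 3: x = -13, y = 7
step 4: x = -14, y = 9
step 5: x = -11, y = 5
step 6: x = -4, y = 1
step 7: x = 3, y = -4
step 8: x = 6, y = -11
step 9: x = 8, y = -9
step 10: x = 5, y = -5
step 11: x = 5, y = -12
step 12: x = 8, y = -10
step 13: x = 8, y = -5
step 14: x = 10, y = -9
step 15: x = 10, y = -15
This matches the record at every step.

no error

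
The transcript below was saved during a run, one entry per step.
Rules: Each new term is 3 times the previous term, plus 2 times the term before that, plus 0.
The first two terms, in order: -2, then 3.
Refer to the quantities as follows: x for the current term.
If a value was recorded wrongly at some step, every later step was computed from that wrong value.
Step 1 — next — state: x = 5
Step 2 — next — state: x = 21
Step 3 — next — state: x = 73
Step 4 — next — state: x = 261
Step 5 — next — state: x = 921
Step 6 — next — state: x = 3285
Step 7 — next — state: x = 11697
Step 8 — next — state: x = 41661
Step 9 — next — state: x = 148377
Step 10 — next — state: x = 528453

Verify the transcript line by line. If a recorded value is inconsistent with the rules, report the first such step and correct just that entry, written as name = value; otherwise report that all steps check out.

Recomputing the run from the initial state:
step 1: x = 5
step 2: x = 21
step 3: x = 73
step 4: x = 261
step 5: x = 929
step 6: x = 3309
step 7: x = 11785
step 8: x = 41973
step 9: x = 149489
step 10: x = 532413
The first disagreement with the transcript is at step 5, where the value should be x = 929.

step 5, x = 929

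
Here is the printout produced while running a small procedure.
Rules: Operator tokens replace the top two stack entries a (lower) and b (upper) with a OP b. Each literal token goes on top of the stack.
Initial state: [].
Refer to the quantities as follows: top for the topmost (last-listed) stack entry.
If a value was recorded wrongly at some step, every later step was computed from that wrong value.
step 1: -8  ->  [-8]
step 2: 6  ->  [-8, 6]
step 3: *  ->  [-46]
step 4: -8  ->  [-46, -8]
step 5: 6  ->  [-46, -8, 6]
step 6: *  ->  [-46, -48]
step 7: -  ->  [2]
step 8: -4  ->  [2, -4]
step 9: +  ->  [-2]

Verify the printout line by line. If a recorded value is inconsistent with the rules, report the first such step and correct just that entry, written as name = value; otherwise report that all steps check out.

1. push -8: top = -8 (confirmed correct)
2. push 6: top = 6 (in agreement)
3. -8 * 6 = -48 (this is not what the printout shows)
Conclusion: step 3 carries the first error; the entry should be top = -48.

step 3, top = -48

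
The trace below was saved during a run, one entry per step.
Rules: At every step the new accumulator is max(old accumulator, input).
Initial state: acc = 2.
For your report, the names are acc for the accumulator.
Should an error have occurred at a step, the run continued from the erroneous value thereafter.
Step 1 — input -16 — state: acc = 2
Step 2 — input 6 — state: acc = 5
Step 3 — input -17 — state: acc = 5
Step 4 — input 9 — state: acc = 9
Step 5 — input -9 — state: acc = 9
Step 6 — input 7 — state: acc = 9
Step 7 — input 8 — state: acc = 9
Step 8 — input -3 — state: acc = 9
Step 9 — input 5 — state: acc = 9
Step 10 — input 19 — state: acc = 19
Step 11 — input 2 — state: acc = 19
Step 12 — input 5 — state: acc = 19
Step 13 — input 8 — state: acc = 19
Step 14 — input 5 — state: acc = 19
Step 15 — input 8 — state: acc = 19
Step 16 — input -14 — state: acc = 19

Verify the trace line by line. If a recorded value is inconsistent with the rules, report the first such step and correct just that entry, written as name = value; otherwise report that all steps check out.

step 2, acc = 6

Recomputing the run from the initial state:
step 1: acc = 2
step 2: acc = 6
step 3: acc = 6
step 4: acc = 9
step 5: acc = 9
step 6: acc = 9
step 7: acc = 9
step 8: acc = 9
step 9: acc = 9
step 10: acc = 19
step 11: acc = 19
step 12: acc = 19
step 13: acc = 19
step 14: acc = 19
step 15: acc = 19
step 16: acc = 19
The first disagreement with the trace is at step 2, where the value should be acc = 6.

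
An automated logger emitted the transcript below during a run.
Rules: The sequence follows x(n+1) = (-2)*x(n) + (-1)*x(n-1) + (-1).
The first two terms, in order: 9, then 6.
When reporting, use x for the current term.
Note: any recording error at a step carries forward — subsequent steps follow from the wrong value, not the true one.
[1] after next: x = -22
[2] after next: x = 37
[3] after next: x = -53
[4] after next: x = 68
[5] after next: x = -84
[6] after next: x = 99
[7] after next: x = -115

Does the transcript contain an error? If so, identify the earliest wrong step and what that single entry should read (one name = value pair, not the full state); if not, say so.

no error

step 1: x = -2*(6) + (-1)*(9) + (-1) = -22 -> exactly as logged
step 2: x = -2*(-22) + (-1)*(6) + (-1) = 37 -> checks out
step 3: x = -2*(37) + (-1)*(-22) + (-1) = -53 -> verified
step 4: x = -2*(-53) + (-1)*(37) + (-1) = 68 -> in agreement
step 5: x = -2*(68) + (-1)*(-53) + (-1) = -84 -> in agreement
step 6: x = -2*(-84) + (-1)*(68) + (-1) = 99 -> consistent with the transcript
step 7: x = -2*(99) + (-1)*(-84) + (-1) = -115 -> exactly as logged
Each recorded entry agrees with the recomputation.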